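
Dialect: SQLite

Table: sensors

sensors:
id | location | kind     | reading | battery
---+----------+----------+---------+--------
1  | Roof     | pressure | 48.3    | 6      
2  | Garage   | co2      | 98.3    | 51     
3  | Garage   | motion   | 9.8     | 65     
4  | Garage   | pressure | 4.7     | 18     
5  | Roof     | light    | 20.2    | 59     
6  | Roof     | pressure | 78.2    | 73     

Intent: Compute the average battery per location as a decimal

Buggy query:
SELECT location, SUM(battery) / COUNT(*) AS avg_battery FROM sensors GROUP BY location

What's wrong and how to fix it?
Bug: SUM(battery) and COUNT(*) are both integers; the division truncates the fractional part

Fix: Multiply by 1.0 (or CAST to REAL) to force floating-point division

Corrected query:
SELECT location, SUM(battery) * 1.0 / COUNT(*) AS avg_battery FROM sensors GROUP BY location

Result:
location | avg_battery
---------+------------
Garage   | 44.666667  
Roof     | 46         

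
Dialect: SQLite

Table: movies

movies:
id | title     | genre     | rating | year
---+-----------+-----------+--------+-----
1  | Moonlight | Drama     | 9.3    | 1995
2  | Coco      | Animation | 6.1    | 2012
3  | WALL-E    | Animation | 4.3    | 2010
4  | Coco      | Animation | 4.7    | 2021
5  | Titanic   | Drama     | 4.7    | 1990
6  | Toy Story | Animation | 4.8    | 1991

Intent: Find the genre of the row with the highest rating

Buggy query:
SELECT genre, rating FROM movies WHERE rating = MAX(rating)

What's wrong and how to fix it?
Bug: WHERE is evaluated per row; an aggregate over the whole table isn't defined there

Fix: Wrap MAX in a scalar subquery so WHERE compares against a single value

Corrected query:
SELECT genre, rating FROM movies WHERE rating = (SELECT MAX(rating) FROM movies)

Result:
genre | rating
------+-------
Drama | 9.3   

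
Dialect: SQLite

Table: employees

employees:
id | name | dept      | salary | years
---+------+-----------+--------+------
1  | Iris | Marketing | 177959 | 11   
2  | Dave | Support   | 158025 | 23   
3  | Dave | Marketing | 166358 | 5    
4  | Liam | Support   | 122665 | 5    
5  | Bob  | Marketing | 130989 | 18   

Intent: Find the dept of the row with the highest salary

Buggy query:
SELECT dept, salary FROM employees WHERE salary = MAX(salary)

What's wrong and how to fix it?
Bug: WHERE is evaluated per row; an aggregate over the whole table isn't defined there

Fix: Wrap MAX in a scalar subquery so WHERE compares against a single value

Corrected query:
SELECT dept, salary FROM employees WHERE salary = (SELECT MAX(salary) FROM employees)

Result:
dept      | salary
----------+-------
Marketing | 177959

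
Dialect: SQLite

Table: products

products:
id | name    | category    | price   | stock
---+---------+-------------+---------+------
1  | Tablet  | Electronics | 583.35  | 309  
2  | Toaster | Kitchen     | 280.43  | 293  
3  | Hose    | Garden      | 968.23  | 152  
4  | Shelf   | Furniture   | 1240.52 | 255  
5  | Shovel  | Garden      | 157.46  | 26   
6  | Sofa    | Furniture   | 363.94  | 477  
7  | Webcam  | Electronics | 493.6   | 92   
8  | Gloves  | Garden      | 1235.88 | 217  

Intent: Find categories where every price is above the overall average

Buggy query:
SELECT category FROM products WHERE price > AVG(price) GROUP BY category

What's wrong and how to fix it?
Bug: AVG() is an aggregate; it can't sit directly in WHERE

Fix: Compute the overall average in a scalar subquery and compare each group's MIN against it in HAVING

Corrected query:
SELECT category FROM products GROUP BY category HAVING MIN(price) > (SELECT AVG(price) FROM products)

Result:
(no rows)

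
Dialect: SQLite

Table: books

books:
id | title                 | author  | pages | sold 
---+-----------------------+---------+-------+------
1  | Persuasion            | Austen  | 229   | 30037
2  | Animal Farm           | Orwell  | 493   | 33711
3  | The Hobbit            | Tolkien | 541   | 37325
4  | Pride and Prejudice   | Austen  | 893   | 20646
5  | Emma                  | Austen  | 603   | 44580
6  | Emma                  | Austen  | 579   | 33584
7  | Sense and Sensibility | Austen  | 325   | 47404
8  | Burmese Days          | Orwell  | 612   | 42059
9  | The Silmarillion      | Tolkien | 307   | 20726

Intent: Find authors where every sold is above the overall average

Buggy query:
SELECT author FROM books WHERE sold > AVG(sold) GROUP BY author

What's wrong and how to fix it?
Bug: AVG() is an aggregate; it can't sit directly in WHERE

Fix: Compute the overall average in a scalar subquery and compare each group's MIN against it in HAVING

Corrected query:
SELECT author FROM books GROUP BY author HAVING MIN(sold) > (SELECT AVG(sold) FROM books)

Result:
(no rows)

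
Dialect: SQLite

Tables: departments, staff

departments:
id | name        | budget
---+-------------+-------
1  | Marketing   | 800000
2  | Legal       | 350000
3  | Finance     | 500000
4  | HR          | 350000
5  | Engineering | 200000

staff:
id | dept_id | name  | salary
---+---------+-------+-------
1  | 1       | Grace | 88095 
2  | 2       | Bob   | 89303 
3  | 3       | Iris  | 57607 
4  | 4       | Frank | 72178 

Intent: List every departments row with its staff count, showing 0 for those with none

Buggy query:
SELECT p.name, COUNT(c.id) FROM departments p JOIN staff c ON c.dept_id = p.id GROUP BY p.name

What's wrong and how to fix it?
Bug: An inner join excludes parents with zero children

Fix: Use LEFT JOIN so parents without children still appear (COUNT(c.id) gives 0)

Corrected query:
SELECT p.name, COUNT(c.id) FROM departments p LEFT JOIN staff c ON c.dept_id = p.id GROUP BY p.name

Result:
name        | COUNT(c.id)
------------+------------
Engineering | 0          
Finance     | 1          
HR          | 1          
Legal       | 1          
Marketing   | 1          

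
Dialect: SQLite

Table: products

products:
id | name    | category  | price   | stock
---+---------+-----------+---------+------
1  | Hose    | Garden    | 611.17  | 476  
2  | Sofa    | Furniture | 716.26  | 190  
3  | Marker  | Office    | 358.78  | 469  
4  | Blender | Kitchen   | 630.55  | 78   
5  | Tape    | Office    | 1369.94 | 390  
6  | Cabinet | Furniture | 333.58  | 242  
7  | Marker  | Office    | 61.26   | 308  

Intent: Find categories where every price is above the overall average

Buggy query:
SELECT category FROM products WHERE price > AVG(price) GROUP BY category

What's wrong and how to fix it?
Bug: AVG() is an aggregate; it can't sit directly in WHERE

Fix: Compute the overall average in a scalar subquery and compare each group's MIN against it in HAVING

Corrected query:
SELECT category FROM products GROUP BY category HAVING MIN(price) > (SELECT AVG(price) FROM products)

Result:
category
--------
Garden  
Kitchen 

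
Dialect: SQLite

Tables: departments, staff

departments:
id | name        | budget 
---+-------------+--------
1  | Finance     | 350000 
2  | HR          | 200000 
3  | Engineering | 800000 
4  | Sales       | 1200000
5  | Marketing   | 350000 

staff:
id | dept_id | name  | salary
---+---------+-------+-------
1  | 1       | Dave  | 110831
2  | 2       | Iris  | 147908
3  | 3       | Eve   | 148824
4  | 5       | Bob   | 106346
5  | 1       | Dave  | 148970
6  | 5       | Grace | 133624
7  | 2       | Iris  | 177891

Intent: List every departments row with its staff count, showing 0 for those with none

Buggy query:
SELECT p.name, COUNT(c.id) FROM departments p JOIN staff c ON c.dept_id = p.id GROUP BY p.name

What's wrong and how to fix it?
Bug: INNER JOIN drops departments rows that have no matching staff rows

Fix: Switch to LEFT JOIN to retain unmatched parent rows

Corrected query:
SELECT p.name, COUNT(c.id) FROM departments p LEFT JOIN staff c ON c.dept_id = p.id GROUP BY p.name

Result:
name        | COUNT(c.id)
------------+------------
Engineering | 1          
Finance     | 2          
HR          | 2          
Marketing   | 2          
Sales       | 0          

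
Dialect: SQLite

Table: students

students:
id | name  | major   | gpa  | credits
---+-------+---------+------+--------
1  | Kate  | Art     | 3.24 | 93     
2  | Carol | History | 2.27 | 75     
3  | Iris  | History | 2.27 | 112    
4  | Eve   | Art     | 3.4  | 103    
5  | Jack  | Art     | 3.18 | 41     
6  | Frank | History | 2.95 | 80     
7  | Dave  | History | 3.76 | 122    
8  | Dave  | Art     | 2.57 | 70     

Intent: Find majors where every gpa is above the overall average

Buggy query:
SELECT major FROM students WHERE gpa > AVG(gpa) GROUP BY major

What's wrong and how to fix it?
Bug: AVG() is an aggregate; it can't sit directly in WHERE

Fix: Use a subquery for AVG and a HAVING MIN(...) filter so the condition holds for every row in the group

Corrected query:
SELECT major FROM students GROUP BY major HAVING MIN(gpa) > (SELECT AVG(gpa) FROM students)

Result:
(no rows)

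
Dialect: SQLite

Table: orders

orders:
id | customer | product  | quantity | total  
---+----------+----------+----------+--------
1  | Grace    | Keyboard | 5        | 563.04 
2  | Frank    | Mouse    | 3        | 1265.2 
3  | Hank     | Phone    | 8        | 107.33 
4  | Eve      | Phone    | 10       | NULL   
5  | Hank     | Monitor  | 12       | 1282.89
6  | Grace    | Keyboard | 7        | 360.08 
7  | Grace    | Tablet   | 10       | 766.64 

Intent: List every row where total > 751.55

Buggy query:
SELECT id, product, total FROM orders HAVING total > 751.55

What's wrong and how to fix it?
Bug: HAVING filters the output of aggregation, but this query has no GROUP BY and no aggregate functions, so SQLite rejects it (HAVING clause on a non-aggregate query); the condition here is per row

Fix: Use WHERE for row-level filtering

Corrected query:
SELECT id, product, total FROM orders WHERE total > 751.55

Result:
id | product | total  
---+---------+--------
2  | Mouse   | 1265.2 
5  | Monitor | 1282.89
7  | Tablet  | 766.64 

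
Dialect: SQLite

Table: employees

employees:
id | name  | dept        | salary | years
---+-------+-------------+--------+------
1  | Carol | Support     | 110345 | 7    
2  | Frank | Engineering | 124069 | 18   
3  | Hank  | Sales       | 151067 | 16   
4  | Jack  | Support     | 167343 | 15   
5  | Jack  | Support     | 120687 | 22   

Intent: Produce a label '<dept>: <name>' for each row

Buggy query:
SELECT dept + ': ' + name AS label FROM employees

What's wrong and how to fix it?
Bug: SQLite uses || for string concatenation; + coerces text to numbers (yielding 0)

Fix: Use the || operator for string concatenation

Corrected query:
SELECT dept || ': ' || name AS label FROM employees

Result:
label             
------------------
Support: Carol    
Engineering: Frank
Sales: Hank       
Support: Jack     
Support: Jack     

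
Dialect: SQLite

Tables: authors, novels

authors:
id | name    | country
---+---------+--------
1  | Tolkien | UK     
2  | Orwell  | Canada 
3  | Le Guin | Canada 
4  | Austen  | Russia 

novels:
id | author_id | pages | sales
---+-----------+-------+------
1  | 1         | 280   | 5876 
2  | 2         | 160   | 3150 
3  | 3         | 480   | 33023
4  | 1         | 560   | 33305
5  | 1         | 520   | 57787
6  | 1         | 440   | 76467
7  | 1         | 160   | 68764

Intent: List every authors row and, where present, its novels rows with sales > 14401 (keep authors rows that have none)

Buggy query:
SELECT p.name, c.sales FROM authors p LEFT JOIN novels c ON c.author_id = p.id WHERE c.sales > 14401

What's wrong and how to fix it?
Bug: Filtering c.sales in WHERE discards the NULL rows produced by LEFT JOIN, turning it into an inner join

Fix: Put 'c.sales > 14401' in the JOIN's ON clause instead of WHERE

Corrected query:
SELECT p.name, c.sales FROM authors p LEFT JOIN novels c ON c.author_id = p.id AND c.sales > 14401

Result:
name    | sales
--------+------
Tolkien | 33305
Tolkien | 57787
Tolkien | 68764
Tolkien | 76467
Orwell  | NULL 
Le Guin | 33023
Austen  | NULL 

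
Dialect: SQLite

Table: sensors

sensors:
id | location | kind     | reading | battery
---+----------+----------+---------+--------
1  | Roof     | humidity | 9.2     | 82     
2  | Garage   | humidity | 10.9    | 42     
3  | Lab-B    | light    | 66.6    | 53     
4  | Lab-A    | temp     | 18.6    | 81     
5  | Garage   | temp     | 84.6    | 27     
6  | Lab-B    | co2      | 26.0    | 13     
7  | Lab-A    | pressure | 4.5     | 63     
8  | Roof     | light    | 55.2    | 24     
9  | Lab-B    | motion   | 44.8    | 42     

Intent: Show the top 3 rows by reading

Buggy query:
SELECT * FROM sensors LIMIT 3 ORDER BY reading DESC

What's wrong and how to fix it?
Bug: ORDER BY cannot follow LIMIT; LIMIT is the final clause

Fix: Swap the clauses: ORDER BY first, then LIMIT

Corrected query:
SELECT * FROM sensors ORDER BY reading DESC LIMIT 3

Result:
id | location | kind  | reading | battery
---+----------+-------+---------+--------
5  | Garage   | temp  | 84.6    | 27     
3  | Lab-B    | light | 66.6    | 53     
8  | Roof     | light | 55.2    | 24     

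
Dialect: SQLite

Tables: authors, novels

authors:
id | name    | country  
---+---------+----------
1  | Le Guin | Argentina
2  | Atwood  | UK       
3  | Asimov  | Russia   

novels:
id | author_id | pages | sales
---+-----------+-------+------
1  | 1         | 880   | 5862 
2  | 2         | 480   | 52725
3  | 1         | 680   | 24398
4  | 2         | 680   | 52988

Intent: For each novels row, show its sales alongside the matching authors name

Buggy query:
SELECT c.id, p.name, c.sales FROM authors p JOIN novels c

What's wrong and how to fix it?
Bug: JOIN with no ON clause produces a cartesian product; every novels row pairs with every authors row

Fix: Add ON c.author_id = p.id to the JOIN

Corrected query:
SELECT c.id, p.name, c.sales FROM authors p JOIN novels c ON c.author_id = p.id

Result:
id | name    | sales
---+---------+------
1  | Le Guin | 5862 
2  | Atwood  | 52725
3  | Le Guin | 24398
4  | Atwood  | 52988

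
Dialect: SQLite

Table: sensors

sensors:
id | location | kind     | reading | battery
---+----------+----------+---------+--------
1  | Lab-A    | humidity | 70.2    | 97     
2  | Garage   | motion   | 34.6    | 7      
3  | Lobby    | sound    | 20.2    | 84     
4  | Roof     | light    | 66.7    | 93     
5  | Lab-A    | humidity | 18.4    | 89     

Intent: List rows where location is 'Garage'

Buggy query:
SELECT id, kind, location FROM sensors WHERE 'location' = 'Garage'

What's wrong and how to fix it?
Bug: Single quotes denote string literals in SQL; the column name is being compared as a constant string

Fix: Reference the column as location without single quotes

Corrected query:
SELECT id, kind, location FROM sensors WHERE location = 'Garage'

Result:
id | kind   | location
---+--------+---------
2  | motion | Garage  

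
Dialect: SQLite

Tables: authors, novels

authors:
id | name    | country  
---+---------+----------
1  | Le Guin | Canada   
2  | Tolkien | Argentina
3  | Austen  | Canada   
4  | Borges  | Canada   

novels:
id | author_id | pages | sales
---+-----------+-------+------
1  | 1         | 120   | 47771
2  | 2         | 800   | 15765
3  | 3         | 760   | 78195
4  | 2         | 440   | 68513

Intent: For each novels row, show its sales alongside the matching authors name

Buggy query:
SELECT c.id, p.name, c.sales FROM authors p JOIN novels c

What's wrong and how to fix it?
Bug: Missing join condition: each novels row is matched to all authors rows instead of just its own

Fix: Specify the join condition linking the foreign key to the parent id

Corrected query:
SELECT c.id, p.name, c.sales FROM authors p JOIN novels c ON c.author_id = p.id

Result:
id | name    | sales
---+---------+------
1  | Le Guin | 47771
2  | Tolkien | 15765
3  | Austen  | 78195
4  | Tolkien | 68513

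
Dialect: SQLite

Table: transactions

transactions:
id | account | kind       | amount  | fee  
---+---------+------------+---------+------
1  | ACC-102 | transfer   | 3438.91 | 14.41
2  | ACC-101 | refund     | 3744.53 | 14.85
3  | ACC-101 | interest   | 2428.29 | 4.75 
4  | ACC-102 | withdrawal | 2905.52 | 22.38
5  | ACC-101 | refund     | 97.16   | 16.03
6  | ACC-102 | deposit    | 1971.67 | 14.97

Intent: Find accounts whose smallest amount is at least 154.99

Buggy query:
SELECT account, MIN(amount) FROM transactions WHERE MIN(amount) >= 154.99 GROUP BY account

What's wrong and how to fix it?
Bug: MIN() in WHERE is a misuse of aggregate

Fix: Replace WHERE with HAVING after the GROUP BY

Corrected query:
SELECT account, MIN(amount) FROM transactions GROUP BY account HAVING MIN(amount) >= 154.99

Result:
account | MIN(amount)
--------+------------
ACC-102 | 1971.67    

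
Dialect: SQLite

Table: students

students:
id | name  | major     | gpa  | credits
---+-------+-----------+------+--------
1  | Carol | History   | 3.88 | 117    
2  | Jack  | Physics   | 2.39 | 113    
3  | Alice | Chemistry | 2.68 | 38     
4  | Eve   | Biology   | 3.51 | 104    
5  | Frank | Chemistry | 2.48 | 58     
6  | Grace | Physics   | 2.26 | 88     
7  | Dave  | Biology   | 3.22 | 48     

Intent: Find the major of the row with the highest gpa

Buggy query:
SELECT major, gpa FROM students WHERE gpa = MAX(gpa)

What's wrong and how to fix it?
Bug: WHERE is evaluated per row; an aggregate over the whole table isn't defined there

Fix: Wrap MAX in a scalar subquery so WHERE compares against a single value

Corrected query:
SELECT major, gpa FROM students WHERE gpa = (SELECT MAX(gpa) FROM students)

Result:
major   | gpa 
--------+-----
History | 3.88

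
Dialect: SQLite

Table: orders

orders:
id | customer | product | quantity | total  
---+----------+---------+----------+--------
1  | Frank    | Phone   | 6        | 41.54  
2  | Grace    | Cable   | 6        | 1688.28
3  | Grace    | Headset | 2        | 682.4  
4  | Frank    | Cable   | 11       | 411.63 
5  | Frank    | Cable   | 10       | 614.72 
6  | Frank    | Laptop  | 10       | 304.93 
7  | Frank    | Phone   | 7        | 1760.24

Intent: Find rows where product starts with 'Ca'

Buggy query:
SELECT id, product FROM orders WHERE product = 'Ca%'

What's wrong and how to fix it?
Bug: '=' compares the literal string including the % character; pattern matching needs LIKE

Fix: Use LIKE for wildcard pattern matching

Corrected query:
SELECT id, product FROM orders WHERE product LIKE 'Ca%'

Result:
id | product
---+--------
2  | Cable  
4  | Cable  
5  | Cable  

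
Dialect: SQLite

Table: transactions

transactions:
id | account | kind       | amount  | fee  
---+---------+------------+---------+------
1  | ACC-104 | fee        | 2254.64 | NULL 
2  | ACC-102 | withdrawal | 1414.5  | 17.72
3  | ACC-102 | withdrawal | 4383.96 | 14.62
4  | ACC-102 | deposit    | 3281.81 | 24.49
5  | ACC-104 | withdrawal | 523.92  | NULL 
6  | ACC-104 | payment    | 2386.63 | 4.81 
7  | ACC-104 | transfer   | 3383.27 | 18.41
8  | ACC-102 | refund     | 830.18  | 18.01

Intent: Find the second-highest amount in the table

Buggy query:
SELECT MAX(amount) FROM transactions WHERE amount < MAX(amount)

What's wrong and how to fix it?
Bug: MAX(amount) on the right of the comparison is an aggregate-in-WHERE error

Fix: Put the inner MAX in a scalar subquery

Corrected query:
SELECT MAX(amount) FROM transactions WHERE amount < (SELECT MAX(amount) FROM transactions)

Result:
MAX(amount)
-----------
3383.27    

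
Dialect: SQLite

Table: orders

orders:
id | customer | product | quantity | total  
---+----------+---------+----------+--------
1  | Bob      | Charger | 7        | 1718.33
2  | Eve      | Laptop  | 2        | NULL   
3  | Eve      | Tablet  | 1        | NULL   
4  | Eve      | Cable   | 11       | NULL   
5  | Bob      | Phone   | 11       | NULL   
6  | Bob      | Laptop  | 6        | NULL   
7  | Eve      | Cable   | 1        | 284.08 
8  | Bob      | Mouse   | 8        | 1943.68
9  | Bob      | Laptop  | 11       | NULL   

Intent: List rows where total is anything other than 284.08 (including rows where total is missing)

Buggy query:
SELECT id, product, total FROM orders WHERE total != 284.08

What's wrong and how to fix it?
Bug: Inequality against NULL is unknown, not true; rows with NULL are dropped

Fix: Handle NULL separately with IS NULL alongside the inequality

Corrected query:
SELECT id, product, total FROM orders WHERE total != 284.08 OR total IS NULL

Result:
id | product | total  
---+---------+--------
1  | Charger | 1718.33
2  | Laptop  | NULL   
3  | Tablet  | NULL   
4  | Cable   | NULL   
5  | Phone   | NULL   
6  | Laptop  | NULL   
8  | Mouse   | 1943.68
9  | Laptop  | NULL   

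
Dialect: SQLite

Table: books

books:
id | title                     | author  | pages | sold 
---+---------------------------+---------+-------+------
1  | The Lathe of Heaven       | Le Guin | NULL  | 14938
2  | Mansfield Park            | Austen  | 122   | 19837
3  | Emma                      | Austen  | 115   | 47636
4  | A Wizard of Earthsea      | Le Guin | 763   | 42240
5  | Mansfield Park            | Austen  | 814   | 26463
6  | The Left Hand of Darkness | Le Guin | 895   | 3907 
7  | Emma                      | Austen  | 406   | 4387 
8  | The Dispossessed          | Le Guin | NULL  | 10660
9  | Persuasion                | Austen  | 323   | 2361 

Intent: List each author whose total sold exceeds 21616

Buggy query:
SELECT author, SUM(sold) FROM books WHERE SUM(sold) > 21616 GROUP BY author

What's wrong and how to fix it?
Bug: Aggregate functions cannot appear in a WHERE clause

Fix: Move the aggregate condition to a HAVING clause

Corrected query:
SELECT author, SUM(sold) FROM books GROUP BY author HAVING SUM(sold) > 21616

Result:
author  | SUM(sold)
--------+----------
Austen  | 100684   
Le Guin | 71745    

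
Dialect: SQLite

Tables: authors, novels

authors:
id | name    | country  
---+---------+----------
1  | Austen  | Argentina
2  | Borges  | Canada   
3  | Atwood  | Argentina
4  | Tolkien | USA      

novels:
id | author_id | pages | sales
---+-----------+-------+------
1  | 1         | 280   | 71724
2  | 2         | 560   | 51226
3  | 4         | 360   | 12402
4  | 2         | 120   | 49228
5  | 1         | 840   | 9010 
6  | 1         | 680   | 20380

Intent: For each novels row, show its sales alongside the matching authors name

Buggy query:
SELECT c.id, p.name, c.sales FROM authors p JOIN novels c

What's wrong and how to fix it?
Bug: Missing join condition: each novels row is matched to all authors rows instead of just its own

Fix: Specify the join condition linking the foreign key to the parent id

Corrected query:
SELECT c.id, p.name, c.sales FROM authors p JOIN novels c ON c.author_id = p.id

Result:
id | name    | sales
---+---------+------
1  | Austen  | 71724
2  | Borges  | 51226
3  | Tolkien | 12402
4  | Borges  | 49228
5  | Austen  | 9010 
6  | Austen  | 20380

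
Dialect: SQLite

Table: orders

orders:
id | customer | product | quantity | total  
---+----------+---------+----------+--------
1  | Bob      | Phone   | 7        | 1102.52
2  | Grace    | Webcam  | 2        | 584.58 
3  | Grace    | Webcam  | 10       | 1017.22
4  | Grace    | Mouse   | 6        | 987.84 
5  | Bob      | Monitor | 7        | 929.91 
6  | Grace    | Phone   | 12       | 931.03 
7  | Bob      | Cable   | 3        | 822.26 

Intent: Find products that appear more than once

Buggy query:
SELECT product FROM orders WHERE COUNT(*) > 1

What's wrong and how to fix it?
Bug: COUNT(*) is an aggregate and cannot be used in WHERE

Fix: Group first, then use HAVING for the count condition

Corrected query:
SELECT product FROM orders GROUP BY product HAVING COUNT(*) > 1

Result:
product
-------
Phone  
Webcam 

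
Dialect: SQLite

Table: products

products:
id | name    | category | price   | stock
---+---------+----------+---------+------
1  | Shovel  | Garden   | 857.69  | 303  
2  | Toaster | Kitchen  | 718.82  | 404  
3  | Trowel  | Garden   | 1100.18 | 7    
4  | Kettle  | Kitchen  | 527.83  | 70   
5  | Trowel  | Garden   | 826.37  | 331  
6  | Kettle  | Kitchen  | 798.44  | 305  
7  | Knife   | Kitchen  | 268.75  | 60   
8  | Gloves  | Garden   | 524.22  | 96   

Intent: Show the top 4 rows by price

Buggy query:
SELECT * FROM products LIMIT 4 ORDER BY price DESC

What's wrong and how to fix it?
Bug: LIMIT must come after ORDER BY

Fix: Swap the clauses: ORDER BY first, then LIMIT

Corrected query:
SELECT * FROM products ORDER BY price DESC LIMIT 4

Result:
id | name   | category | price   | stock
---+--------+----------+---------+------
3  | Trowel | Garden   | 1100.18 | 7    
1  | Shovel | Garden   | 857.69  | 303  
5  | Trowel | Garden   | 826.37  | 331  
6  | Kettle | Kitchen  | 798.44  | 305  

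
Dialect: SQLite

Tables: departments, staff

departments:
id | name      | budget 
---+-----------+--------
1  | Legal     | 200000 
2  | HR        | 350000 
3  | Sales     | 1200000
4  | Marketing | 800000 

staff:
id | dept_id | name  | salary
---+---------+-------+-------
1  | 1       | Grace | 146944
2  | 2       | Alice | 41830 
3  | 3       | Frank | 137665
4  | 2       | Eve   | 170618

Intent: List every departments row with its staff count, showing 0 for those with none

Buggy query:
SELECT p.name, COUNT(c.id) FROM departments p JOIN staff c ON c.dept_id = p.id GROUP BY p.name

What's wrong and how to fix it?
Bug: An inner join excludes parents with zero children

Fix: Use LEFT JOIN so parents without children still appear (COUNT(c.id) gives 0)

Corrected query:
SELECT p.name, COUNT(c.id) FROM departments p LEFT JOIN staff c ON c.dept_id = p.id GROUP BY p.name

Result:
name      | COUNT(c.id)
----------+------------
HR        | 2          
Legal     | 1          
Marketing | 0          
Sales     | 1          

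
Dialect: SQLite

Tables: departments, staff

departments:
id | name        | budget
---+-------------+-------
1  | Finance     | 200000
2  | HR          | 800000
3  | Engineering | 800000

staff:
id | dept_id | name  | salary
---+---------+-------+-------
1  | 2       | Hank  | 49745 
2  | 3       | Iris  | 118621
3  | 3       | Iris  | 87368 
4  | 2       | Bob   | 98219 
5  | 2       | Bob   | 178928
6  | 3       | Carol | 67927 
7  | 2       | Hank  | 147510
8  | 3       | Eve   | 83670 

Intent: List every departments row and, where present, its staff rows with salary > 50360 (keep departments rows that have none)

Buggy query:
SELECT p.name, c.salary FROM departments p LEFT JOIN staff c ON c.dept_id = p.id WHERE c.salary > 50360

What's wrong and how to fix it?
Bug: A WHERE condition on the right-hand table after LEFT JOIN drops unmatched parents

Fix: Put 'c.salary > 50360' in the JOIN's ON clause instead of WHERE

Corrected query:
SELECT p.name, c.salary FROM departments p LEFT JOIN staff c ON c.dept_id = p.id AND c.salary > 50360

Result:
name        | salary
------------+-------
Finance     | NULL  
HR          | 98219 
HR          | 147510
HR          | 178928
Engineering | 67927 
Engineering | 83670 
Engineering | 87368 
Engineering | 118621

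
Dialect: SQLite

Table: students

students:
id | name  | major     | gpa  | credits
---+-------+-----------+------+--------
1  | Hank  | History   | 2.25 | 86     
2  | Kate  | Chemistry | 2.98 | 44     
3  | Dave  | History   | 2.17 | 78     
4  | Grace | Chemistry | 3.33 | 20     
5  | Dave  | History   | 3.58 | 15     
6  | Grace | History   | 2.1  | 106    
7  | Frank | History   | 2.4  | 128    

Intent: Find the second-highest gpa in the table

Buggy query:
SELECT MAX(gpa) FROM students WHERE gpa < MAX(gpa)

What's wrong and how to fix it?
Bug: The inner MAX is an aggregate inside WHERE, which is not allowed

Fix: Put the inner MAX in a scalar subquery

Corrected query:
SELECT MAX(gpa) FROM students WHERE gpa < (SELECT MAX(gpa) FROM students)

Result:
MAX(gpa)
--------
3.33    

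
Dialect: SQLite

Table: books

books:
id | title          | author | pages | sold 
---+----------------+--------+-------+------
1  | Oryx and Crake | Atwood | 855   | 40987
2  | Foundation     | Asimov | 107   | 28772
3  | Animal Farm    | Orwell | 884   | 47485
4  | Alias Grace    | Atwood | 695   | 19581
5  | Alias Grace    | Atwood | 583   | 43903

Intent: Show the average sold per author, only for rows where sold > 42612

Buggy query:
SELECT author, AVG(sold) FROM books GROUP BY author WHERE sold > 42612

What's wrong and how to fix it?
Bug: Row-level WHERE must come before GROUP BY in the clause order

Fix: Place WHERE between FROM and GROUP BY

Corrected query:
SELECT author, AVG(sold) FROM books WHERE sold > 42612 GROUP BY author

Result:
author | AVG(sold)
-------+----------
Atwood | 43903    
Orwell | 47485    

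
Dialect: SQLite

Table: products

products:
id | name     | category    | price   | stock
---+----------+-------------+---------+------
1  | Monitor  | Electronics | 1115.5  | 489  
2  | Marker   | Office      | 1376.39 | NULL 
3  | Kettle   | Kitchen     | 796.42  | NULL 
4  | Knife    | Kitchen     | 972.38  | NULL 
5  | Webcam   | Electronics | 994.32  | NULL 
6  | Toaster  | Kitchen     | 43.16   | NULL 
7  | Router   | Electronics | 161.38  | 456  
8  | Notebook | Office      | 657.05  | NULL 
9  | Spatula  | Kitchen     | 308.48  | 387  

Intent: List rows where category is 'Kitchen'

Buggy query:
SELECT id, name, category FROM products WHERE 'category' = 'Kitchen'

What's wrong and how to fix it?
Bug: Single quotes denote string literals in SQL; the column name is being compared as a constant string

Fix: Remove the quotes around the column name (or use double quotes for an identifier)

Corrected query:
SELECT id, name, category FROM products WHERE category = 'Kitchen'

Result:
id | name    | category
---+---------+---------
3  | Kettle  | Kitchen 
4  | Knife   | Kitchen 
6  | Toaster | Kitchen 
9  | Spatula | Kitchen 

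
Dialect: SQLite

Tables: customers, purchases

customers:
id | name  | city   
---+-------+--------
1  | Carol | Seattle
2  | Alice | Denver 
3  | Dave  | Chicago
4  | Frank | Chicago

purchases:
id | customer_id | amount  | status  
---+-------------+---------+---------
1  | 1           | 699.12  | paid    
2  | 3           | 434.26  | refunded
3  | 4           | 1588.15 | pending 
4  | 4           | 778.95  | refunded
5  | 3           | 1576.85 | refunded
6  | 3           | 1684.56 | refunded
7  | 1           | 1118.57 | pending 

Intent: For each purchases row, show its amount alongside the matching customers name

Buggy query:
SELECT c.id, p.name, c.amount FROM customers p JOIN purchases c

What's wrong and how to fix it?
Bug: JOIN with no ON clause produces a cartesian product; every purchases row pairs with every customers row

Fix: Specify the join condition linking the foreign key to the parent id

Corrected query:
SELECT c.id, p.name, c.amount FROM customers p JOIN purchases c ON c.customer_id = p.id

Result:
id | name  | amount 
---+-------+--------
1  | Carol | 699.12 
2  | Dave  | 434.26 
3  | Frank | 1588.15
4  | Frank | 778.95 
5  | Dave  | 1576.85
6  | Dave  | 1684.56
7  | Carol | 1118.57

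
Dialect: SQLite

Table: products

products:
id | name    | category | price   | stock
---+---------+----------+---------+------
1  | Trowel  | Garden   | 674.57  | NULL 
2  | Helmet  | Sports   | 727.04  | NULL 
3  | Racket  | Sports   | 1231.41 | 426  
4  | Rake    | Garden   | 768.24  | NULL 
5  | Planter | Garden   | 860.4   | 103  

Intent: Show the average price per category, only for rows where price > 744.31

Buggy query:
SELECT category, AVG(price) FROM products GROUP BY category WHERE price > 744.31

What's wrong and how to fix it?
Bug: WHERE cannot follow GROUP BY

Fix: Place WHERE between FROM and GROUP BY

Corrected query:
SELECT category, AVG(price) FROM products WHERE price > 744.31 GROUP BY category

Result:
category | AVG(price)
---------+-----------
Garden   | 814.32    
Sports   | 1231.41   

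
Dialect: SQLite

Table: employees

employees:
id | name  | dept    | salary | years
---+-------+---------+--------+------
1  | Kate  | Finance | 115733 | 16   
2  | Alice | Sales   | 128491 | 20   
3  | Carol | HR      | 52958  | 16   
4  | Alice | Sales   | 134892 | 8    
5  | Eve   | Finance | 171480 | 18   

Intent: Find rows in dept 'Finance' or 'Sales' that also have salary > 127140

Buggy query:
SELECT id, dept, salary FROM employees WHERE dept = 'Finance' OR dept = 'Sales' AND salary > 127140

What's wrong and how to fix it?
Bug: AND binds tighter than OR, so this parses as dept = 'Finance' OR (dept = 'Sales' AND salary > 127140)

Fix: Add parentheses around the OR so the AND applies to both alternatives

Corrected query:
SELECT id, dept, salary FROM employees WHERE (dept = 'Finance' OR dept = 'Sales') AND salary > 127140

Result:
id | dept    | salary
---+---------+-------
2  | Sales   | 128491
4  | Sales   | 134892
5  | Finance | 171480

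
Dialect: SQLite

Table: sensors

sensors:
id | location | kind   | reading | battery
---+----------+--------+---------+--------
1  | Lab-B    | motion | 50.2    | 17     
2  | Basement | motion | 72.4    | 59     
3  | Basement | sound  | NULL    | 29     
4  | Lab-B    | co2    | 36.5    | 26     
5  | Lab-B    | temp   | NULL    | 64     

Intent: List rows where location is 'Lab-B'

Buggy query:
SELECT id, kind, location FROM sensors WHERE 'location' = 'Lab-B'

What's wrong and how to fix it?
Bug: 'location' in single quotes is a string literal, not the column; the comparison is literal-vs-literal and never true

Fix: Remove the quotes around the column name (or use double quotes for an identifier)

Corrected query:
SELECT id, kind, location FROM sensors WHERE location = 'Lab-B'

Result:
id | kind   | location
---+--------+---------
1  | motion | Lab-B   
4  | co2    | Lab-B   
5  | temp   | Lab-B   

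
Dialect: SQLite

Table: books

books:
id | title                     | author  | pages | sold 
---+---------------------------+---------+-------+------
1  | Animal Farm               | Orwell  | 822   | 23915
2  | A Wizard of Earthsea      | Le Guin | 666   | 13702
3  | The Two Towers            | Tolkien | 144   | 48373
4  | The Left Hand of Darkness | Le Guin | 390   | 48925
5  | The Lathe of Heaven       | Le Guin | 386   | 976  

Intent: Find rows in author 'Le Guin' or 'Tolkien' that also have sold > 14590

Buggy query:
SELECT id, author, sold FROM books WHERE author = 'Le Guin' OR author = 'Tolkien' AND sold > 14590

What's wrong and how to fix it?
Bug: AND binds tighter than OR, so this parses as author = 'Le Guin' OR (author = 'Tolkien' AND sold > 14590)

Fix: Group the OR with parentheses (or use IN), then AND the threshold

Corrected query:
SELECT id, author, sold FROM books WHERE (author = 'Le Guin' OR author = 'Tolkien') AND sold > 14590

Result:
id | author  | sold 
---+---------+------
3  | Tolkien | 48373
4  | Le Guin | 48925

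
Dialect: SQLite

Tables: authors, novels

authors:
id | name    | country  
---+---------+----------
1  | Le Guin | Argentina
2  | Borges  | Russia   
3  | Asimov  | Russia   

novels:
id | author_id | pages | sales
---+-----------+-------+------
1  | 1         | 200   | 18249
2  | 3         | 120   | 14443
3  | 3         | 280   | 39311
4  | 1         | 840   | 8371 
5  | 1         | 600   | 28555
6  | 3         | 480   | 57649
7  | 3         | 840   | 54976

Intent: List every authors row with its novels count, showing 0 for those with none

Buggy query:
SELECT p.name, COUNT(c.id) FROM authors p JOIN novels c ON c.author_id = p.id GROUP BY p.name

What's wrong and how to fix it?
Bug: INNER JOIN drops authors rows that have no matching novels rows

Fix: Use LEFT JOIN so parents without children still appear (COUNT(c.id) gives 0)

Corrected query:
SELECT p.name, COUNT(c.id) FROM authors p LEFT JOIN novels c ON c.author_id = p.id GROUP BY p.name

Result:
name    | COUNT(c.id)
--------+------------
Asimov  | 4          
Borges  | 0          
Le Guin | 3          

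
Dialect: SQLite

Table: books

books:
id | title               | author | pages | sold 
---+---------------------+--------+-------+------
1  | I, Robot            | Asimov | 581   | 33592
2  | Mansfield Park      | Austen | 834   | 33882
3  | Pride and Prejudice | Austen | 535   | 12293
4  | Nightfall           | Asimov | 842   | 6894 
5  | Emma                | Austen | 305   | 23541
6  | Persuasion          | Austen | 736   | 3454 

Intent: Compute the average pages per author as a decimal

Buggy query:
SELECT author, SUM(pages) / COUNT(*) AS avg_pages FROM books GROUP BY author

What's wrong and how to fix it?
Bug: Both operands are integers, so '/' performs integer division and truncates

Fix: Cast one side to REAL so the division keeps the fractional part

Corrected query:
SELECT author, SUM(pages) * 1.0 / COUNT(*) AS avg_pages FROM books GROUP BY author

Result:
author | avg_pages
-------+----------
Asimov | 711.5    
Austen | 602.5    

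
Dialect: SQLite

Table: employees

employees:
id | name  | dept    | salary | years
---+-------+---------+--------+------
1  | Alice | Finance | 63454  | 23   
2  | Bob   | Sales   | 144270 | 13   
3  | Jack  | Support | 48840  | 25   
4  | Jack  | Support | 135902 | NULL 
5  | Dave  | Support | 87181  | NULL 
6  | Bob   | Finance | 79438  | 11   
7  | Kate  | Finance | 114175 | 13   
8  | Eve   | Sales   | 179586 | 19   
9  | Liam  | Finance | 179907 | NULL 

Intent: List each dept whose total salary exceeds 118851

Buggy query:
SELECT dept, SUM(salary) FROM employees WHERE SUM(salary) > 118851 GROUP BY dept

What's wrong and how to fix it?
Bug: SUM(salary) is an aggregate, but WHERE filters rows before aggregation

Fix: Move the aggregate condition to a HAVING clause

Corrected query:
SELECT dept, SUM(salary) FROM employees GROUP BY dept HAVING SUM(salary) > 118851

Result:
dept    | SUM(salary)
--------+------------
Finance | 436974     
Sales   | 323856     
Support | 271923     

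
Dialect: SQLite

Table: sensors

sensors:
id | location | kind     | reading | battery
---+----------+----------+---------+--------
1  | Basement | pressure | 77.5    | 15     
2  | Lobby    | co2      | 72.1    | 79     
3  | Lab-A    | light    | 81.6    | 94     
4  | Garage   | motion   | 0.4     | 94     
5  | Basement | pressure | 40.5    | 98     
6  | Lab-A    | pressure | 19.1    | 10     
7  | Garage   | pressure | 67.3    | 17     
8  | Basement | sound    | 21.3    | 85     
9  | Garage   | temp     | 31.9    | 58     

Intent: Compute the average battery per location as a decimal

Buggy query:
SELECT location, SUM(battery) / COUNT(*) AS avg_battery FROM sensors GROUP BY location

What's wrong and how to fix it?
Bug: Both operands are integers, so '/' performs integer division and truncates

Fix: Cast one side to REAL so the division keeps the fractional part

Corrected query:
SELECT location, SUM(battery) * 1.0 / COUNT(*) AS avg_battery FROM sensors GROUP BY location

Result:
location | avg_battery
---------+------------
Basement | 66         
Garage   | 56.333333  
Lab-A    | 52         
Lobby    | 79         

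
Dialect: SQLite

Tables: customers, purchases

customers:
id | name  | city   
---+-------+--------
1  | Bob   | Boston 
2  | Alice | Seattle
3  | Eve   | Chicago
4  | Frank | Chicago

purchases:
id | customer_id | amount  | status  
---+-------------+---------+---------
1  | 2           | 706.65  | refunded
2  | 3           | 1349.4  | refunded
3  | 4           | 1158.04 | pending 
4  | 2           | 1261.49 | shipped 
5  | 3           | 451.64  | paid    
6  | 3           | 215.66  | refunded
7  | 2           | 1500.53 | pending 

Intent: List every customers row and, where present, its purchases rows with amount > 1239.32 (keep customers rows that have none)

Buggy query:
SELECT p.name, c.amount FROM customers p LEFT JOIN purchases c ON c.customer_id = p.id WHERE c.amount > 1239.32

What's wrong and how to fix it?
Bug: A WHERE condition on the right-hand table after LEFT JOIN drops unmatched parents

Fix: Put 'c.amount > 1239.32' in the JOIN's ON clause instead of WHERE

Corrected query:
SELECT p.name, c.amount FROM customers p LEFT JOIN purchases c ON c.customer_id = p.id AND c.amount > 1239.32

Result:
name  | amount 
------+--------
Bob   | NULL   
Alice | 1261.49
Alice | 1500.53
Eve   | 1349.4 
Frank | NULL   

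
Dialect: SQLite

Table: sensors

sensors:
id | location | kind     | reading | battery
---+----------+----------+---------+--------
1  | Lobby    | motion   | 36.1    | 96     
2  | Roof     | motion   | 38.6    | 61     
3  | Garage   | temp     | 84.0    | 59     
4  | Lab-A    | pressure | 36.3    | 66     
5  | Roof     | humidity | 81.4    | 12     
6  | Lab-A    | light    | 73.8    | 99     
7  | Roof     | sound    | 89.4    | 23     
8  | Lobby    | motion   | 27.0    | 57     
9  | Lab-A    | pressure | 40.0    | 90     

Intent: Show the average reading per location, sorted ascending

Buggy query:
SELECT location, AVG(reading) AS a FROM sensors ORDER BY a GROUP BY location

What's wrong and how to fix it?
Bug: ORDER BY appears before GROUP BY; SQL clause order requires GROUP BY first

Fix: Reorder: SELECT … FROM … GROUP BY … ORDER BY …

Corrected query:
SELECT location, AVG(reading) AS a FROM sensors GROUP BY location ORDER BY a

Result:
location | a        
---------+----------
Lobby    | 31.55    
Lab-A    | 50.033333
Roof     | 69.8     
Garage   | 84       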